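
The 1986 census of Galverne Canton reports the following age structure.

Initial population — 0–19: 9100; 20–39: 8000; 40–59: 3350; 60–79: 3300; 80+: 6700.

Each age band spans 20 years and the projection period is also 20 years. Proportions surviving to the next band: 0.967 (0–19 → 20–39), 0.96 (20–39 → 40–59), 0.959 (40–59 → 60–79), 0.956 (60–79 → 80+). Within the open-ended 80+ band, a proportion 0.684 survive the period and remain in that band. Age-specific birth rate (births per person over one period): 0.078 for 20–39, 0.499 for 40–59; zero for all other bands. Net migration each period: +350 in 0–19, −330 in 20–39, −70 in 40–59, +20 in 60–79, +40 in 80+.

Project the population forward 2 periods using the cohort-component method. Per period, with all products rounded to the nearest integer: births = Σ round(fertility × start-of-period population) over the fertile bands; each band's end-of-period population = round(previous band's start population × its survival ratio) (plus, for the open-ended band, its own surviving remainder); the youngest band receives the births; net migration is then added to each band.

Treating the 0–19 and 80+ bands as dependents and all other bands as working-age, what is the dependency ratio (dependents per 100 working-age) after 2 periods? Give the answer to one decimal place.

75.3

Numbering the bands 1..5 from youngest to oldest:
After projecting period 1:
Births: 8000 × 0.078 = 624  |  3350 × 0.499 = 1672 — total 2296
Band 2: 9100 × 0.967 = 8800
Band 3: 8000 × 0.96 = 7680
Band 4: 3350 × 0.959 = 3213
Band 5: 3300 × 0.956 + 6700 × 0.684 = 3155 + 4583 = 7738
Net migration: Band 1 + 350 → 2646; Band 2 − 330 → 8470; Band 3 − 70 → 7610; Band 4 + 20 → 3233; Band 5 + 40 → 7778
Giving 2646 / 8470 / 7610 / 3233 / 7778.
After projecting period 2:
Births: 8470 × 0.078 = 661  |  7610 × 0.499 = 3797 — total 4458
Band 2: 2646 × 0.967 = 2559
Band 3: 8470 × 0.96 = 8131
Band 4: 7610 × 0.959 = 7298
Band 5: 3233 × 0.956 + 7778 × 0.684 = 3091 + 5320 = 8411
Net migration: Band 1 + 350 → 4808; Band 2 − 330 → 2229; Band 3 − 70 → 8061; Band 4 + 20 → 7318; Band 5 + 40 → 8451
Giving 4808 / 2229 / 8061 / 7318 / 8451.
Dependents (band 0–19 + band 80+) = 4808 + 8451 = 13259; working-age = 17608; ratio = 13259/17608 × 100 = 75.3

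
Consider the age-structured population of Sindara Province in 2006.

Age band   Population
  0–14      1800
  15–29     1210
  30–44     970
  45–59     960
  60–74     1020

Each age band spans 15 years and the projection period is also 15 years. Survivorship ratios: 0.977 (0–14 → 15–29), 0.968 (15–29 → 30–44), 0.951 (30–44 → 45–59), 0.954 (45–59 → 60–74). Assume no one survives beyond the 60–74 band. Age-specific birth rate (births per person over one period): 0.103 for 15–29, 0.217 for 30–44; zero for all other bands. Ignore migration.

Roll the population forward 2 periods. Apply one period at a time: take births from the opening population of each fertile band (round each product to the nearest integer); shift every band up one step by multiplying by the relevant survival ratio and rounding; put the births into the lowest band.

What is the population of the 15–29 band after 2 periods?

[period 1]
Births: 1210 × 0.103 = 125  |  970 × 0.217 = 210 → total 335
15–29: 1800 × 0.977 = 1759
30–44: 1210 × 0.968 = 1171
45–59: 970 × 0.951 = 922
60–74: 960 × 0.954 = 916
End of period: [335, 1759, 1171, 922, 916]
[period 2]
Births: 1759 × 0.103 = 181  |  1171 × 0.217 = 254 → total 435
15–29: 335 × 0.977 = 327
30–44: 1759 × 0.968 = 1703
45–59: 1171 × 0.951 = 1114
60–74: 922 × 0.954 = 880
End of period: [435, 327, 1703, 1114, 880]

327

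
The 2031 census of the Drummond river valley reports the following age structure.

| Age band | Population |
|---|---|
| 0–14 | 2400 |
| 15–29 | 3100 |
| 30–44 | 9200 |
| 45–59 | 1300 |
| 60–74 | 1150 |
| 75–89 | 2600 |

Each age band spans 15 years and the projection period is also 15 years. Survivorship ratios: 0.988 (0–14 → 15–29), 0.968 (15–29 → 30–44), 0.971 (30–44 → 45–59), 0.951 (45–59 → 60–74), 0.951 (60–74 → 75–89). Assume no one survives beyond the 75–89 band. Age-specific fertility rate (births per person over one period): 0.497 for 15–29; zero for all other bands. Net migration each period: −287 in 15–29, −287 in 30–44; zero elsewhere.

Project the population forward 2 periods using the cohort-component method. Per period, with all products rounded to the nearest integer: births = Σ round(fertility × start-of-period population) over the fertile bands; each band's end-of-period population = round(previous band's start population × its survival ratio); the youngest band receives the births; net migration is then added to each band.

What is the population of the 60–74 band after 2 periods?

8495

— Period 1 —
Births: 3100 × 0.497 = 1541
15–29: 2400 × 0.988 = 2371
30–44: 3100 × 0.968 = 3001
45–59: 9200 × 0.971 = 8933
60–74: 1300 × 0.951 = 1236
75–89: 1150 × 0.951 = 1094
Net migration: 15–29 − 287 → 2084; 30–44 − 287 → 2714
End of period: [1541, 2084, 2714, 8933, 1236, 1094]
— Period 2 —
Births: 2084 × 0.497 = 1036
15–29: 1541 × 0.988 = 1523
30–44: 2084 × 0.968 = 2017
45–59: 2714 × 0.971 = 2635
60–74: 8933 × 0.951 = 8495
75–89: 1236 × 0.951 = 1175
Net migration: 15–29 − 287 → 1236; 30–44 − 287 → 1730
End of period: [1036, 1236, 1730, 2635, 8495, 1175]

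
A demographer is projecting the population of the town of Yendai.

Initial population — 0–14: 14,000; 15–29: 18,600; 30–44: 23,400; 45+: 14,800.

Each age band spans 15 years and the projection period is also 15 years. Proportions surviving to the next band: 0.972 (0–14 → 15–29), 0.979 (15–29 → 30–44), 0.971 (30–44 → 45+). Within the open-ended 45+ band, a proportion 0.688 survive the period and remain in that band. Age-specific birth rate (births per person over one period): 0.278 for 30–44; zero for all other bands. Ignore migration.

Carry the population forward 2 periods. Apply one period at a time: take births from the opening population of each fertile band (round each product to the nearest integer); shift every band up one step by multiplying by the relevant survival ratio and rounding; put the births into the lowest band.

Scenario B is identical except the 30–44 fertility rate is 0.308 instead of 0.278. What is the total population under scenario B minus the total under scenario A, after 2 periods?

[period 1]
Births: 23400 * 0.278 = 6505
15–29: 14000 * 0.972 = 13608
30–44: 18600 * 0.979 = 18209
45+: 23400 * 0.971 + 14800 * 0.688 = 22721 + 10182 = 32903
Giving 6505 / 13608 / 18209 / 32903.
[period 2]
Births: 18209 * 0.278 = 5062
15–29: 6505 * 0.972 = 6323
30–44: 13608 * 0.979 = 13322
45+: 18209 * 0.971 + 32903 * 0.688 = 17681 + 22637 = 40318
Giving 5062 / 6323 / 13322 / 40318.
Scenario A total after 2 periods: 65025
Scenario B projection —
[period 1]
Births: 23400 * 0.308 = 7207
15–29: 14000 * 0.972 = 13608
30–44: 18600 * 0.979 = 18209
45+: 23400 * 0.971 + 14800 * 0.688 = 22721 + 10182 = 32903
Giving 7207 / 13608 / 18209 / 32903.
[period 2]
Births: 18209 * 0.308 = 5608
15–29: 7207 * 0.972 = 7005
30–44: 13608 * 0.979 = 13322
45+: 18209 * 0.971 + 32903 * 0.688 = 17681 + 22637 = 40318
Giving 5608 / 7005 / 13322 / 40318.
Scenario B total after 2 periods: 66253
Difference B − A = 66253 − 65025 = 1228

1228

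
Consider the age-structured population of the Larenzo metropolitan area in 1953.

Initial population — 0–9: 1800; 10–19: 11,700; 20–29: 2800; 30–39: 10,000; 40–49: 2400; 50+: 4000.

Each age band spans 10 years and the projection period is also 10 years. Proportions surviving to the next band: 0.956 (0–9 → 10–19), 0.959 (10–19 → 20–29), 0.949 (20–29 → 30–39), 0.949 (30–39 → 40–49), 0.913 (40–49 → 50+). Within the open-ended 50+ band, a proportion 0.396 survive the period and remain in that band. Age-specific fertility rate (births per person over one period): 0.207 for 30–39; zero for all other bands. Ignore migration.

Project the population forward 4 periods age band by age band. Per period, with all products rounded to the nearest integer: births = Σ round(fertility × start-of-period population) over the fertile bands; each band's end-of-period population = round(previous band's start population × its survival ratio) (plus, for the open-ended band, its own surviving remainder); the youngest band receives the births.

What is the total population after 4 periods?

17953

Numbering the groups 1..6 from youngest to oldest:
— Period 1 —
Births: 10000 × 0.207 = 2070
Group 2: 1800 × 0.956 = 1721
Group 3: 11700 × 0.959 = 11220
Group 4: 2800 × 0.949 = 2657
Group 5: 10000 × 0.949 = 9490
Group 6: 2400 × 0.913 + 4000 × 0.396 = 2191 + 1584 = 3775
End of period: [2070, 1721, 11220, 2657, 9490, 3775]
— Period 2 —
Births: 2657 × 0.207 = 550
Group 2: 2070 × 0.956 = 1979
Group 3: 1721 × 0.959 = 1650
Group 4: 11220 × 0.949 = 10648
Group 5: 2657 × 0.949 = 2521
Group 6: 9490 × 0.913 + 3775 × 0.396 = 8664 + 1495 = 10159
End of period: [550, 1979, 1650, 10648, 2521, 10159]
— Period 3 —
Births: 10648 × 0.207 = 2204
Group 2: 550 × 0.956 = 526
Group 3: 1979 × 0.959 = 1898
Group 4: 1650 × 0.949 = 1566
Group 5: 10648 × 0.949 = 10105
Group 6: 2521 × 0.913 + 10159 × 0.396 = 2302 + 4023 = 6325
End of period: [2204, 526, 1898, 1566, 10105, 6325]
— Period 4 —
Births: 1566 × 0.207 = 324
Group 2: 2204 × 0.956 = 2107
Group 3: 526 × 0.959 = 504
Group 4: 1898 × 0.949 = 1801
Group 5: 1566 × 0.949 = 1486
Group 6: 10105 × 0.913 + 6325 × 0.396 = 9226 + 2505 = 11731
End of period: [324, 2107, 504, 1801, 1486, 11731]
Total after period 4: 324 + 2107 + 504 + 1801 + 1486 + 11731 = 17953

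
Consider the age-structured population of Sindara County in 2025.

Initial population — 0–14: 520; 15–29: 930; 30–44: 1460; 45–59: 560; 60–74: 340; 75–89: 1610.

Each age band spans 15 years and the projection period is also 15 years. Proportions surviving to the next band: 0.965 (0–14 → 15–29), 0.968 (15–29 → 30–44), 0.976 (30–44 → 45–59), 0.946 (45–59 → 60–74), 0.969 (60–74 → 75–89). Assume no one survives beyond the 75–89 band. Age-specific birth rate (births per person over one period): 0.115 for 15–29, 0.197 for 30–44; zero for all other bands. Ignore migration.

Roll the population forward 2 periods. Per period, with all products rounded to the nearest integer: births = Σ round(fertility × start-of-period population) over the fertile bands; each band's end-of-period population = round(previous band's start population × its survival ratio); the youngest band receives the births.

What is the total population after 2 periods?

3842

Numbering the bands 1..6 from youngest to oldest:
After projecting period 1:
Births: 930 * 0.115 = 107, 1460 * 0.197 = 288 → 395
Band 2: 520 * 0.965 = 502
Band 3: 930 * 0.968 = 900
Band 4: 1460 * 0.976 = 1425
Band 5: 560 * 0.946 = 530
Band 6: 340 * 0.969 = 329
Population now: 0–14=395, 15–29=502, 30–44=900, 45–59=1425, 60–74=530, 75–89=329
After projecting period 2:
Births: 502 * 0.115 = 58, 900 * 0.197 = 177 → 235
Band 2: 395 * 0.965 = 381
Band 3: 502 * 0.968 = 486
Band 4: 900 * 0.976 = 878
Band 5: 1425 * 0.946 = 1348
Band 6: 530 * 0.969 = 514
Population now: 0–14=235, 15–29=381, 30–44=486, 45–59=878, 60–74=1348, 75–89=514
Total after period 2: 235 + 381 + 486 + 878 + 1348 + 514 = 3842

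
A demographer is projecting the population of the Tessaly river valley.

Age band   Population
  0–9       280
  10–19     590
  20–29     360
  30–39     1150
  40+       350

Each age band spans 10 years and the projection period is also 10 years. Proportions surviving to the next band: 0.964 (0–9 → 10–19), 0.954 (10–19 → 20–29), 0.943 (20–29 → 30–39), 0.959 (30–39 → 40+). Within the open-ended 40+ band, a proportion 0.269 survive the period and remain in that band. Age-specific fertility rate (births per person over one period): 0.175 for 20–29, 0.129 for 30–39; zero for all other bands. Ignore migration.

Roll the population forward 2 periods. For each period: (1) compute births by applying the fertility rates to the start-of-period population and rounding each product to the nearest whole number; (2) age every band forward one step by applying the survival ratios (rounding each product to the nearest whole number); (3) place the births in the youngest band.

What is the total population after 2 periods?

Numbering the groups 1..5 from youngest to oldest:
After projecting period 1:
Births: 360 * 0.175 = 63, 1150 * 0.129 = 148 → 211
Group 2: 280 * 0.964 = 270
Group 3: 590 * 0.954 = 563
Group 4: 360 * 0.943 = 339
Group 5: 1150 * 0.959 + 350 * 0.269 = 1103 + 94 = 1197
Giving 211 / 270 / 563 / 339 / 1197.
After projecting period 2:
Births: 563 * 0.175 = 99, 339 * 0.129 = 44 → 143
Group 2: 211 * 0.964 = 203
Group 3: 270 * 0.954 = 258
Group 4: 563 * 0.943 = 531
Group 5: 339 * 0.959 + 1197 * 0.269 = 325 + 322 = 647
Giving 143 / 203 / 258 / 531 / 647.
Total after period 2: 143 + 203 + 258 + 531 + 647 = 1782

1782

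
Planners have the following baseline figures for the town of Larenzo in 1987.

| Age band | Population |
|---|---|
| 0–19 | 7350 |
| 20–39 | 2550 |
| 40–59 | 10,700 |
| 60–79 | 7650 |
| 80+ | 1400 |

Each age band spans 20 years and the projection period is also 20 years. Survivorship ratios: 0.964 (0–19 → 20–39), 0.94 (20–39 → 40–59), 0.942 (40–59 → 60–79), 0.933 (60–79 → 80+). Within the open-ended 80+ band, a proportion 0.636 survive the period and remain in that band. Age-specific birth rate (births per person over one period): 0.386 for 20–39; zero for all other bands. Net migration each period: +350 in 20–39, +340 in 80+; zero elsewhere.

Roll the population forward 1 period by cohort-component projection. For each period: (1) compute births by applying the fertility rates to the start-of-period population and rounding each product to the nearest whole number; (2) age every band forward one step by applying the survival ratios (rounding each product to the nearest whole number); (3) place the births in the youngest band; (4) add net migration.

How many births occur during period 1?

984

After projecting period 1:
Births: 2550 * 0.386 = 984
20–39: 7350 * 0.964 = 7085
40–59: 2550 * 0.94 = 2397
60–79: 10700 * 0.942 = 10079
80+: 7650 * 0.933 + 1400 * 0.636 = 7137 + 890 = 8027
Net migration: 20–39 + 350 → 7435; 80+ + 340 → 8367
Giving 984 / 7435 / 2397 / 10079 / 8367.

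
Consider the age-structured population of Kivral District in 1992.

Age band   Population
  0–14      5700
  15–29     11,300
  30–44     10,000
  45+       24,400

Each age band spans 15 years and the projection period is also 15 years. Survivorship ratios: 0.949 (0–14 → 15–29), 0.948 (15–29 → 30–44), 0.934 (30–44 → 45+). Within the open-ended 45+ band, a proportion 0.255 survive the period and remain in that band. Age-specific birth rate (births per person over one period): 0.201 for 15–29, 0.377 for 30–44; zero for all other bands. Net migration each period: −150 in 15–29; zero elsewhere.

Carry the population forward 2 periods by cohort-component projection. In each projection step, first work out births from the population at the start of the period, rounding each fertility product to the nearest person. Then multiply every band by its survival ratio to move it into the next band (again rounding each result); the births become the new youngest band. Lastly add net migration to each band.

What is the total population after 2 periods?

29637

Period 1:
Births: 11300 * 0.201 = 2271 ; 10000 * 0.377 = 3770 → 6041
15–29: 5700 * 0.949 = 5409
30–44: 11300 * 0.948 = 10712
45+: 10000 * 0.934 + 24400 * 0.255 = 9340 + 6222 = 15562
Net migration: 15–29 − 150 → 5259
End of period: [6041, 5259, 10712, 15562]
Period 2:
Births: 5259 * 0.201 = 1057 ; 10712 * 0.377 = 4038 → 5095
15–29: 6041 * 0.949 = 5733
30–44: 5259 * 0.948 = 4986
45+: 10712 * 0.934 + 15562 * 0.255 = 10005 + 3968 = 13973
Net migration: 15–29 − 150 → 5583
End of period: [5095, 5583, 4986, 13973]
Total after period 2: 5095 + 5583 + 4986 + 13973 = 29637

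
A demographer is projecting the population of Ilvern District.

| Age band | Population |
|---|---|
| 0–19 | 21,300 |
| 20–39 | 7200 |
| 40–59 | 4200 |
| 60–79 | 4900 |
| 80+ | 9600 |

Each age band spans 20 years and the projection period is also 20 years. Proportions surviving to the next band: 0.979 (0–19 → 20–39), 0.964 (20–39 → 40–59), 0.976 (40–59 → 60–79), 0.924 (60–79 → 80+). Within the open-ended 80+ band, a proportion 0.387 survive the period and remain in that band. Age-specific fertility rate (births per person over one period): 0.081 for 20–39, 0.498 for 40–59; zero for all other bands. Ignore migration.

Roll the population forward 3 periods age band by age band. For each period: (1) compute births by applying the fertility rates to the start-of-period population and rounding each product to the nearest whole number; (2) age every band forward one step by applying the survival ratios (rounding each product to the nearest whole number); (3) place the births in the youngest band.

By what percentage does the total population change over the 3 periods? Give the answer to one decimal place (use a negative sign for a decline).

-1.8

Period 1:
Births: 7200 × 0.081 = 583, 4200 × 0.498 = 2092 → 2675
20–39: 21300 × 0.979 = 20853
40–59: 7200 × 0.964 = 6941
60–79: 4200 × 0.976 = 4099
80+: 4900 × 0.924 + 9600 × 0.387 = 4528 + 3715 = 8243
Population now: 0–19=2675, 20–39=20853, 40–59=6941, 60–79=4099, 80+=8243
Period 2:
Births: 20853 × 0.081 = 1689, 6941 × 0.498 = 3457 → 5146
20–39: 2675 × 0.979 = 2619
40–59: 20853 × 0.964 = 20102
60–79: 6941 × 0.976 = 6774
80+: 4099 × 0.924 + 8243 × 0.387 = 3787 + 3190 = 6977
Population now: 0–19=5146, 20–39=2619, 40–59=20102, 60–79=6774, 80+=6977
Period 3:
Births: 2619 × 0.081 = 212, 20102 × 0.498 = 10011 → 10223
20–39: 5146 × 0.979 = 5038
40–59: 2619 × 0.964 = 2525
60–79: 20102 × 0.976 = 19620
80+: 6774 × 0.924 + 6977 × 0.387 = 6259 + 2700 = 8959
Population now: 0–19=10223, 20–39=5038, 40–59=2525, 60–79=19620, 80+=8959
Total: 47200 → 46365; change = -835; percentage change = -1.8%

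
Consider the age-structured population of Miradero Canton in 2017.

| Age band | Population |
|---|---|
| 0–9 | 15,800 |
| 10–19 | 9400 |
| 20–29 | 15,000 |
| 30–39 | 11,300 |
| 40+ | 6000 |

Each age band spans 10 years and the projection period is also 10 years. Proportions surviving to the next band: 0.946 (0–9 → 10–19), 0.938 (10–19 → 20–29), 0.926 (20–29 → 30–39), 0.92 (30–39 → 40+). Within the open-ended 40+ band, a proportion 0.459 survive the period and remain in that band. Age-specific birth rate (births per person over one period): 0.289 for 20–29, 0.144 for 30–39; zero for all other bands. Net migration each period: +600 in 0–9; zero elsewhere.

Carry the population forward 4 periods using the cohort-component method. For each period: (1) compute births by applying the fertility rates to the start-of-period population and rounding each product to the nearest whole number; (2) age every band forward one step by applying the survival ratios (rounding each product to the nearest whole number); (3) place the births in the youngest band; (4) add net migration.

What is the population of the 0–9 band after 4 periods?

4153

After projecting period 1:
Births: 15000 × 0.289 = 4335  |  11300 × 0.144 = 1627 → total 5962
10–19: 15800 × 0.946 = 14947
20–29: 9400 × 0.938 = 8817
30–39: 15000 × 0.926 = 13890
40+: 11300 × 0.92 + 6000 × 0.459 = 10396 + 2754 = 13150
Net migration: 0–9 + 600 → 6562
Giving 6562 / 14947 / 8817 / 13890 / 13150.
After projecting period 2:
Births: 8817 × 0.289 = 2548  |  13890 × 0.144 = 2000 → total 4548
10–19: 6562 × 0.946 = 6208
20–29: 14947 × 0.938 = 14020
30–39: 8817 × 0.926 = 8165
40+: 13890 × 0.92 + 13150 × 0.459 = 12779 + 6036 = 18815
Net migration: 0–9 + 600 → 5148
Giving 5148 / 6208 / 14020 / 8165 / 18815.
After projecting period 3:
Births: 14020 × 0.289 = 4052  |  8165 × 0.144 = 1176 → total 5228
10–19: 5148 × 0.946 = 4870
20–29: 6208 × 0.938 = 5823
30–39: 14020 × 0.926 = 12983
40+: 8165 × 0.92 + 18815 × 0.459 = 7512 + 8636 = 16148
Net migration: 0–9 + 600 → 5828
Giving 5828 / 4870 / 5823 / 12983 / 16148.
After projecting period 4:
Births: 5823 × 0.289 = 1683  |  12983 × 0.144 = 1870 → total 3553
10–19: 5828 × 0.946 = 5513
20–29: 4870 × 0.938 = 4568
30–39: 5823 × 0.926 = 5392
40+: 12983 × 0.92 + 16148 × 0.459 = 11944 + 7412 = 19356
Net migration: 0–9 + 600 → 4153
Giving 4153 / 5513 / 4568 / 5392 / 19356.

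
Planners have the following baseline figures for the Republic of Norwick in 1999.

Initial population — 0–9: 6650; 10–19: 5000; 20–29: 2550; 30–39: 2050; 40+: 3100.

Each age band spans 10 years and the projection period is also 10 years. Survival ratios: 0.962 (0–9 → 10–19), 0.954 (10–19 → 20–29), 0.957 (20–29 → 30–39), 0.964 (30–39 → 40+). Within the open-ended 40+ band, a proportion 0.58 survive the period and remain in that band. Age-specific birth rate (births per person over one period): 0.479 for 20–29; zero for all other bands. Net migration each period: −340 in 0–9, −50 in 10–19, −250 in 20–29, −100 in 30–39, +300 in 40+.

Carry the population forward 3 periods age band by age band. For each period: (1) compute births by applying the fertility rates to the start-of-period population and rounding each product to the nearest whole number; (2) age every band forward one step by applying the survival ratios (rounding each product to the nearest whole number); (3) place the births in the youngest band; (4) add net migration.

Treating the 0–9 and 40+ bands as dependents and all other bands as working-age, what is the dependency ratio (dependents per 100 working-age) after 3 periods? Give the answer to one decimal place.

126.0

(Bands numbered youngest = 1 to oldest = 5.)
Period 1:
Births: 2550 × 0.479 = 1221
Band 2: 6650 × 0.962 = 6397
Band 3: 5000 × 0.954 = 4770
Band 4: 2550 × 0.957 = 2440
Band 5: 2050 × 0.964 + 3100 × 0.58 = 1976 + 1798 = 3774
Net migration: Band 1 − 340 → 881; Band 2 − 50 → 6347; Band 3 − 250 → 4520; Band 4 − 100 → 2340; Band 5 + 300 → 4074
→ [881, 6347, 4520, 2340, 4074]
Period 2:
Births: 4520 × 0.479 = 2165
Band 2: 881 × 0.962 = 848
Band 3: 6347 × 0.954 = 6055
Band 4: 4520 × 0.957 = 4326
Band 5: 2340 × 0.964 + 4074 × 0.58 = 2256 + 2363 = 4619
Net migration: Band 1 − 340 → 1825; Band 2 − 50 → 798; Band 3 − 250 → 5805; Band 4 − 100 → 4226; Band 5 + 300 → 4919
→ [1825, 798, 5805, 4226, 4919]
Period 3:
Births: 5805 × 0.479 = 2781
Band 2: 1825 × 0.962 = 1756
Band 3: 798 × 0.954 = 761
Band 4: 5805 × 0.957 = 5555
Band 5: 4226 × 0.964 + 4919 × 0.58 = 4074 + 2853 = 6927
Net migration: Band 1 − 340 → 2441; Band 2 − 50 → 1706; Band 3 − 250 → 511; Band 4 − 100 → 5455; Band 5 + 300 → 7227
→ [2441, 1706, 511, 5455, 7227]
Dependents (band 0–9 + band 40+) = 2441 + 7227 = 9668; working-age = 7672; ratio = 9668/7672 × 100 = 126.0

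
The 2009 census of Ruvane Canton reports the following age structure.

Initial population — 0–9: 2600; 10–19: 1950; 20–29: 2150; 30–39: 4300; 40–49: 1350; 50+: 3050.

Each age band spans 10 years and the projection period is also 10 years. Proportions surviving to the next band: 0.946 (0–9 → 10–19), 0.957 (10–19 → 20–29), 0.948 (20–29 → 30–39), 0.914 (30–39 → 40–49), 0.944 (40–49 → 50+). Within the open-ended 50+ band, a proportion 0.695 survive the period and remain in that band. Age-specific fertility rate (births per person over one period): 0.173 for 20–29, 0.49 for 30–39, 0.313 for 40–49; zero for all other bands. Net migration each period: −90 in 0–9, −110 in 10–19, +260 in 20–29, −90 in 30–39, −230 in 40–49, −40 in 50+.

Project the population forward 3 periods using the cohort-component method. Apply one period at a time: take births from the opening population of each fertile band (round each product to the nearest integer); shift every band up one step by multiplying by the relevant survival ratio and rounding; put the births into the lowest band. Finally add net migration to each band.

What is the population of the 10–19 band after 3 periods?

2152

Period 1:
Births: 2150 × 0.173 = 372  |  4300 × 0.49 = 2107  |  1350 × 0.313 = 423 → 2902
10–19: 2600 × 0.946 = 2460
20–29: 1950 × 0.957 = 1866
30–39: 2150 × 0.948 = 2038
40–49: 4300 × 0.914 = 3930
50+: 1350 × 0.944 + 3050 × 0.695 = 1274 + 2120 = 3394
Net migration: 0–9 − 90 → 2812; 10–19 − 110 → 2350; 20–29 + 260 → 2126; 30–39 − 90 → 1948; 40–49 − 230 → 3700; 50+ − 40 → 3354
End of period: [2812, 2350, 2126, 1948, 3700, 3354]
Period 2:
Births: 2126 × 0.173 = 368  |  1948 × 0.49 = 955  |  3700 × 0.313 = 1158 → 2481
10–19: 2812 × 0.946 = 2660
20–29: 2350 × 0.957 = 2249
30–39: 2126 × 0.948 = 2015
40–49: 1948 × 0.914 = 1780
50+: 3700 × 0.944 + 3354 × 0.695 = 3493 + 2331 = 5824
Net migration: 0–9 − 90 → 2391; 10–19 − 110 → 2550; 20–29 + 260 → 2509; 30–39 − 90 → 1925; 40–49 − 230 → 1550; 50+ − 40 → 5784
End of period: [2391, 2550, 2509, 1925, 1550, 5784]
Period 3:
Births: 2509 × 0.173 = 434  |  1925 × 0.49 = 943  |  1550 × 0.313 = 485 → 1862
10–19: 2391 × 0.946 = 2262
20–29: 2550 × 0.957 = 2440
30–39: 2509 × 0.948 = 2379
40–49: 1925 × 0.914 = 1759
50+: 1550 × 0.944 + 5784 × 0.695 = 1463 + 4020 = 5483
Net migration: 0–9 − 90 → 1772; 10–19 − 110 → 2152; 20–29 + 260 → 2700; 30–39 − 90 → 2289; 40–49 − 230 → 1529; 50+ − 40 → 5443
End of period: [1772, 2152, 2700, 2289, 1529, 5443]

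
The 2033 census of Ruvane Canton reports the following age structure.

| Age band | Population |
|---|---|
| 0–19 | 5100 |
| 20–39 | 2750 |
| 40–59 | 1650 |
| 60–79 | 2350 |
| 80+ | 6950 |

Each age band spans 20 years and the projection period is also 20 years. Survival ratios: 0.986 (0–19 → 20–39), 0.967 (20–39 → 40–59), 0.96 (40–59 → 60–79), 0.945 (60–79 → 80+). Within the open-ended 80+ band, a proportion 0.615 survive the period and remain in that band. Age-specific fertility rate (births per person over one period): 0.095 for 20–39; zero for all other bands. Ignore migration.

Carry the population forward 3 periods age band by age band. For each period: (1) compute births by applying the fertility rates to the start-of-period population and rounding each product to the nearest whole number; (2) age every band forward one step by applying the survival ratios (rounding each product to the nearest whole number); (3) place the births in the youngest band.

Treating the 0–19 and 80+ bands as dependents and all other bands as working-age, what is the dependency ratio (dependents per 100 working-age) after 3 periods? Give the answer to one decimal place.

107.9

Period 1:
Births: 2750 × 0.095 = 261
20–39: 5100 × 0.986 = 5029
40–59: 2750 × 0.967 = 2659
60–79: 1650 × 0.96 = 1584
80+: 2350 × 0.945 + 6950 × 0.615 = 2221 + 4274 = 6495
→ [261, 5029, 2659, 1584, 6495]
Period 2:
Births: 5029 × 0.095 = 478
20–39: 261 × 0.986 = 257
40–59: 5029 × 0.967 = 4863
60–79: 2659 × 0.96 = 2553
80+: 1584 × 0.945 + 6495 × 0.615 = 1497 + 3994 = 5491
→ [478, 257, 4863, 2553, 5491]
Period 3:
Births: 257 × 0.095 = 24
20–39: 478 × 0.986 = 471
40–59: 257 × 0.967 = 249
60–79: 4863 × 0.96 = 4668
80+: 2553 × 0.945 + 5491 × 0.615 = 2413 + 3377 = 5790
→ [24, 471, 249, 4668, 5790]
Dependents (band 0–19 + band 80+) = 24 + 5790 = 5814; working-age = 5388; ratio = 5814/5388 × 100 = 107.9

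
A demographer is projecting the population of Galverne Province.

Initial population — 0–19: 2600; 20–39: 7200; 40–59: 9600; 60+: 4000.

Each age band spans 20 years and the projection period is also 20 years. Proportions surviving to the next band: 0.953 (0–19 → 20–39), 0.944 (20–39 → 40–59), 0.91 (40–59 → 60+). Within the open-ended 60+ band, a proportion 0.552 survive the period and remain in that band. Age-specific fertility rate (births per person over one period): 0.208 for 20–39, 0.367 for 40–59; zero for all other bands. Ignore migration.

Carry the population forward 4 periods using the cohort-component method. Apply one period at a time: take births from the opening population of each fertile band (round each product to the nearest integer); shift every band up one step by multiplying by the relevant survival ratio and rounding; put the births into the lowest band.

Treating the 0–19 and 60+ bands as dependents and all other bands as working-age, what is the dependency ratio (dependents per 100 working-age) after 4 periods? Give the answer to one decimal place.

251.8

Period 1.
Births: 7200 × 0.208 = 1498, 9600 × 0.367 = 3523 ⇒ total 5021
20–39: 2600 × 0.953 = 2478
40–59: 7200 × 0.944 = 6797
60+: 9600 × 0.91 + 4000 × 0.552 = 8736 + 2208 = 10944
→ [5021, 2478, 6797, 10944]
Period 2.
Births: 2478 × 0.208 = 515, 6797 × 0.367 = 2494 ⇒ total 3009
20–39: 5021 × 0.953 = 4785
40–59: 2478 × 0.944 = 2339
60+: 6797 × 0.91 + 10944 × 0.552 = 6185 + 6041 = 12226
→ [3009, 4785, 2339, 12226]
Period 3.
Births: 4785 × 0.208 = 995, 2339 × 0.367 = 858 ⇒ total 1853
20–39: 3009 × 0.953 = 2868
40–59: 4785 × 0.944 = 4517
60+: 2339 × 0.91 + 12226 × 0.552 = 2128 + 6749 = 8877
→ [1853, 2868, 4517, 8877]
Period 4.
Births: 2868 × 0.208 = 597, 4517 × 0.367 = 1658 ⇒ total 2255
20–39: 1853 × 0.953 = 1766
40–59: 2868 × 0.944 = 2707
60+: 4517 × 0.91 + 8877 × 0.552 = 4110 + 4900 = 9010
→ [2255, 1766, 2707, 9010]
Dependents (band 0–19 + band 60+) = 2255 + 9010 = 11265; working-age = 4473; ratio = 11265/4473 × 100 = 251.8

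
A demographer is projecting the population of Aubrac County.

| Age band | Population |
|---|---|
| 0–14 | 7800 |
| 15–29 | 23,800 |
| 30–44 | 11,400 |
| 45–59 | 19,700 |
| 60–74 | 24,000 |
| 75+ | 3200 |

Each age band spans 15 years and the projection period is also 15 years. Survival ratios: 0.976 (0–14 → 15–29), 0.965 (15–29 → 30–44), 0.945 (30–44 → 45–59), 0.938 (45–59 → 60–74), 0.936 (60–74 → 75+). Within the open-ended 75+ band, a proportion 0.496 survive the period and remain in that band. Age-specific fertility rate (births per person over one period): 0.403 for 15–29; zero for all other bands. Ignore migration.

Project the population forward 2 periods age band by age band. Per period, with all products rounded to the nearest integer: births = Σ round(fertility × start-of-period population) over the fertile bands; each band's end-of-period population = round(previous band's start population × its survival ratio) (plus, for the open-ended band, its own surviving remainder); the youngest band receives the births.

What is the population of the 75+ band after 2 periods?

Period 1:
Births: 23800 * 0.403 = 9591
15–29: 7800 * 0.976 = 7613
30–44: 23800 * 0.965 = 22967
45–59: 11400 * 0.945 = 10773
60–74: 19700 * 0.938 = 18479
75+: 24000 * 0.936 + 3200 * 0.496 = 22464 + 1587 = 24051
→ [9591, 7613, 22967, 10773, 18479, 24051]
Period 2:
Births: 7613 * 0.403 = 3068
15–29: 9591 * 0.976 = 9361
30–44: 7613 * 0.965 = 7347
45–59: 22967 * 0.945 = 21704
60–74: 10773 * 0.938 = 10105
75+: 18479 * 0.936 + 24051 * 0.496 = 17296 + 11929 = 29225
→ [3068, 9361, 7347, 21704, 10105, 29225]

29225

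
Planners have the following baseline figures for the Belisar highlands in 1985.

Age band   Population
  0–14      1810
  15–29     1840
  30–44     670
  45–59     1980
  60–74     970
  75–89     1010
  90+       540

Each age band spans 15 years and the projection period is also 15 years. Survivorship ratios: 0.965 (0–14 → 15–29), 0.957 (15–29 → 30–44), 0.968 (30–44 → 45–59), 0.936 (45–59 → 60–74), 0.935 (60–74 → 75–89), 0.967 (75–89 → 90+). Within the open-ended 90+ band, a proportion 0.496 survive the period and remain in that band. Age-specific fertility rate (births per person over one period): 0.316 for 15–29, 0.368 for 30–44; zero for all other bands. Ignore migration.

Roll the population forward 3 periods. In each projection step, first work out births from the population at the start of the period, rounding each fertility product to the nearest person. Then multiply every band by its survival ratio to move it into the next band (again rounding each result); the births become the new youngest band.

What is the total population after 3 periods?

— Period 1 —
Births: 1840 × 0.316 = 581 ; 670 × 0.368 = 247 → 828
15–29: 1810 × 0.965 = 1747
30–44: 1840 × 0.957 = 1761
45–59: 670 × 0.968 = 649
60–74: 1980 × 0.936 = 1853
75–89: 970 × 0.935 = 907
90+: 1010 × 0.967 + 540 × 0.496 = 977 + 268 = 1245
→ [828, 1747, 1761, 649, 1853, 907, 1245]
— Period 2 —
Births: 1747 × 0.316 = 552 ; 1761 × 0.368 = 648 → 1200
15–29: 828 × 0.965 = 799
30–44: 1747 × 0.957 = 1672
45–59: 1761 × 0.968 = 1705
60–74: 649 × 0.936 = 607
75–89: 1853 × 0.935 = 1733
90+: 907 × 0.967 + 1245 × 0.496 = 877 + 618 = 1495
→ [1200, 799, 1672, 1705, 607, 1733, 1495]
— Period 3 —
Births: 799 × 0.316 = 252 ; 1672 × 0.368 = 615 → 867
15–29: 1200 × 0.965 = 1158
30–44: 799 × 0.957 = 765
45–59: 1672 × 0.968 = 1618
60–74: 1705 × 0.936 = 1596
75–89: 607 × 0.935 = 568
90+: 1733 × 0.967 + 1495 × 0.496 = 1676 + 742 = 2418
→ [867, 1158, 765, 1618, 1596, 568, 2418]
Total after period 3: 867 + 1158 + 765 + 1618 + 1596 + 568 + 2418 = 8990

8990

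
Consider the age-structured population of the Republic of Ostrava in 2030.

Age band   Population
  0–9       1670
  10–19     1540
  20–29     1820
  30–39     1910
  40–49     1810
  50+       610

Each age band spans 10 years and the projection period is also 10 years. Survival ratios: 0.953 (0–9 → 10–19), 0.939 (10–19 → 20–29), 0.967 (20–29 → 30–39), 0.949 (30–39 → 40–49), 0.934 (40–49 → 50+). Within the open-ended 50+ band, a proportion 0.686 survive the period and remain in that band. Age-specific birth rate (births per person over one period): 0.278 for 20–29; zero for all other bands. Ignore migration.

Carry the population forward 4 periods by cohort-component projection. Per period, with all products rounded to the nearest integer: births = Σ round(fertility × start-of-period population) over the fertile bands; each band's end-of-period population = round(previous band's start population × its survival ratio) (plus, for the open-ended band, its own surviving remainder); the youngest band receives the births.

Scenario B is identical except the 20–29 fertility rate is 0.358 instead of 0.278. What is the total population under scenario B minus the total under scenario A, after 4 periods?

427

After projecting period 1:
Births: 1820 × 0.278 = 506
10–19: 1670 × 0.953 = 1592
20–29: 1540 × 0.939 = 1446
30–39: 1820 × 0.967 = 1760
40–49: 1910 × 0.949 = 1813
50+: 1810 × 0.934 + 610 × 0.686 = 1691 + 418 = 2109
Population now: 0–9=506, 10–19=1592, 20–29=1446, 30–39=1760, 40–49=1813, 50+=2109
After projecting period 2:
Births: 1446 × 0.278 = 402
10–19: 506 × 0.953 = 482
20–29: 1592 × 0.939 = 1495
30–39: 1446 × 0.967 = 1398
40–49: 1760 × 0.949 = 1670
50+: 1813 × 0.934 + 2109 × 0.686 = 1693 + 1447 = 3140
Population now: 0–9=402, 10–19=482, 20–29=1495, 30–39=1398, 40–49=1670, 50+=3140
After projecting period 3:
Births: 1495 × 0.278 = 416
10–19: 402 × 0.953 = 383
20–29: 482 × 0.939 = 453
30–39: 1495 × 0.967 = 1446
40–49: 1398 × 0.949 = 1327
50+: 1670 × 0.934 + 3140 × 0.686 = 1560 + 2154 = 3714
Population now: 0–9=416, 10–19=383, 20–29=453, 30–39=1446, 40–49=1327, 50+=3714
After projecting period 4:
Births: 453 × 0.278 = 126
10–19: 416 × 0.953 = 396
20–29: 383 × 0.939 = 360
30–39: 453 × 0.967 = 438
40–49: 1446 × 0.949 = 1372
50+: 1327 × 0.934 + 3714 × 0.686 = 1239 + 2548 = 3787
Population now: 0–9=126, 10–19=396, 20–29=360, 30–39=438, 40–49=1372, 50+=3787
Scenario A total after 4 periods: 6479
Scenario B projection —
After projecting period 1:
Births: 1820 × 0.358 = 652
10–19: 1670 × 0.953 = 1592
20–29: 1540 × 0.939 = 1446
30–39: 1820 × 0.967 = 1760
40–49: 1910 × 0.949 = 1813
50+: 1810 × 0.934 + 610 × 0.686 = 1691 + 418 = 2109
Population now: 0–9=652, 10–19=1592, 20–29=1446, 30–39=1760, 40–49=1813, 50+=2109
After projecting period 2:
Births: 1446 × 0.358 = 518
10–19: 652 × 0.953 = 621
20–29: 1592 × 0.939 = 1495
30–39: 1446 × 0.967 = 1398
40–49: 1760 × 0.949 = 1670
50+: 1813 × 0.934 + 2109 × 0.686 = 1693 + 1447 = 3140
Population now: 0–9=518, 10–19=621, 20–29=1495, 30–39=1398, 40–49=1670, 50+=3140
After projecting period 3:
Births: 1495 × 0.358 = 535
10–19: 518 × 0.953 = 494
20–29: 621 × 0.939 = 583
30–39: 1495 × 0.967 = 1446
40–49: 1398 × 0.949 = 1327
50+: 1670 × 0.934 + 3140 × 0.686 = 1560 + 2154 = 3714
Population now: 0–9=535, 10–19=494, 20–29=583, 30–39=1446, 40–49=1327, 50+=3714
After projecting period 4:
Births: 583 × 0.358 = 209
10–19: 535 × 0.953 = 510
20–29: 494 × 0.939 = 464
30–39: 583 × 0.967 = 564
40–49: 1446 × 0.949 = 1372
50+: 1327 × 0.934 + 3714 × 0.686 = 1239 + 2548 = 3787
Population now: 0–9=209, 10–19=510, 20–29=464, 30–39=564, 40–49=1372, 50+=3787
Scenario B total after 4 periods: 6906
Difference B − A = 6906 − 6479 = 427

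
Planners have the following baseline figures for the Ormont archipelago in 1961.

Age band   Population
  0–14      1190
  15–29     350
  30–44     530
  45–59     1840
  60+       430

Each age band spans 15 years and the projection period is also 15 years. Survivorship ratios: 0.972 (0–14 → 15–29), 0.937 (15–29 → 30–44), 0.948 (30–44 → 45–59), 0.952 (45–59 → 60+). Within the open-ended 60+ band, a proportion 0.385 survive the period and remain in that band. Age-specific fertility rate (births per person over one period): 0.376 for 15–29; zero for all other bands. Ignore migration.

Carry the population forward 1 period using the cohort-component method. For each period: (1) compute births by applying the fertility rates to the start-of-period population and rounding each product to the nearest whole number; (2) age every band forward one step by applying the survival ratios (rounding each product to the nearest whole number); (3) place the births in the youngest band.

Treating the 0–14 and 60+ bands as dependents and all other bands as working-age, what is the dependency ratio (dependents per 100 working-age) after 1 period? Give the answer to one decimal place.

Let band 1 be 0–14 through band 5 = 60+.
[period 1]
Births: 350 × 0.376 = 132
Band 2: 1190 × 0.972 = 1157
Band 3: 350 × 0.937 = 328
Band 4: 530 × 0.948 = 502
Band 5: 1840 × 0.952 + 430 × 0.385 = 1752 + 166 = 1918
Population now: 0–14=132, 15–29=1157, 30–44=328, 45–59=502, 60+=1918
Dependents (band 0–14 + band 60+) = 132 + 1918 = 2050; working-age = 1987; ratio = 2050/1987 × 100 = 103.2

103.2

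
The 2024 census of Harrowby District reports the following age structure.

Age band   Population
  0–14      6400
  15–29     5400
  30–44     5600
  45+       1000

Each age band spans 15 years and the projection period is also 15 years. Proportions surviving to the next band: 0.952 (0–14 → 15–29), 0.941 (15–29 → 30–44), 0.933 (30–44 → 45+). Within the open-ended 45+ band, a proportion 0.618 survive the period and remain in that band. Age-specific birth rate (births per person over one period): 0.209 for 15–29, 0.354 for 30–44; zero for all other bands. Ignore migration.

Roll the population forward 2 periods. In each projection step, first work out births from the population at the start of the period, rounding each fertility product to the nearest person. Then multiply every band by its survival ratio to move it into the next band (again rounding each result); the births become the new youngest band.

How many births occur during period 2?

3072

[period 1]
Births: 5400 * 0.209 = 1129, 5600 * 0.354 = 1982 → 3111
15–29: 6400 * 0.952 = 6093
30–44: 5400 * 0.941 = 5081
45+: 5600 * 0.933 + 1000 * 0.618 = 5225 + 618 = 5843
Population now: 0–14=3111, 15–29=6093, 30–44=5081, 45+=5843
[period 2]
Births: 6093 * 0.209 = 1273, 5081 * 0.354 = 1799 → 3072
15–29: 3111 * 0.952 = 2962
30–44: 6093 * 0.941 = 5734
45+: 5081 * 0.933 + 5843 * 0.618 = 4741 + 3611 = 8352
Population now: 0–14=3072, 15–29=2962, 30–44=5734, 45+=8352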